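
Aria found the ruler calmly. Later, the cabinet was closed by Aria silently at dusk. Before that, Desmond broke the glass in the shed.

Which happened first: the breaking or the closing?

the breaking

The connectives place the breaking before the closing.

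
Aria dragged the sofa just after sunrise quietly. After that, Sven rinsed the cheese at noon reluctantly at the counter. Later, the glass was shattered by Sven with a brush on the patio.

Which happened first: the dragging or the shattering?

The connectives place the dragging before the shattering.

the dragging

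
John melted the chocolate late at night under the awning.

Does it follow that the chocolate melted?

'John melted the chocolate' is the causative; it entails the inchoative 'the chocolate melted'.

yes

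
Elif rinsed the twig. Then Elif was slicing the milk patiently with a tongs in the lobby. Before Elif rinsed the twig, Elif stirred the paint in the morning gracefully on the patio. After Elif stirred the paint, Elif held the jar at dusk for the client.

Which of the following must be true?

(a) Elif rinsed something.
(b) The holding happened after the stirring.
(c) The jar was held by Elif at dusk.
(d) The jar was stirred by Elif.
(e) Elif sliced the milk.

(a) Entailed — every conjunct here is already in the original rinsing event.
(b) Entailed — the narrative places the stirring before the holding.
(c) Entailed — this follows by dropping conjuncts from the holding event's description.
(d) Not entailed — Elif stirred the paint, not the jar; the jar belongs to the holding event.
(e) Not entailed — 'was slicing' is progressive on an accomplishment; it does not entail the completed 'sliced'.

(a), (b), (c)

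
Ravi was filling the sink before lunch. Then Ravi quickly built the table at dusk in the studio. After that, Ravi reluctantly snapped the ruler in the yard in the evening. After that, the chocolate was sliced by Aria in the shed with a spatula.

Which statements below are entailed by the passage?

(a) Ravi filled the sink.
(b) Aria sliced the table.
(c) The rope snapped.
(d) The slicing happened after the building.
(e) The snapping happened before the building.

(d)

(a) Not entailed — 'was filling' is progressive on an accomplishment; it does not entail the completed 'filled'.
(b) Not entailed — Aria sliced the chocolate, not the table; the table belongs to the building event.
(c) Not entailed — the ruler is what snapped, not the rope.
(d) Entailed — the narrative places the building before the slicing.
(e) Not entailed — the narrative places the building before the snapping, not after.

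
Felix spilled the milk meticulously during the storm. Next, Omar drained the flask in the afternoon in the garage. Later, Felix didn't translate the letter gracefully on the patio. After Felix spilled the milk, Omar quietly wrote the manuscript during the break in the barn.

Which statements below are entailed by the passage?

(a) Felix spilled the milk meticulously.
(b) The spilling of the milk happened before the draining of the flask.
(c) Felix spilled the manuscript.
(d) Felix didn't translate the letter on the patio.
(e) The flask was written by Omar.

(a) Entailed — every conjunct here is already in the original spilling event.
(b) Entailed — the narrative places the spilling before the draining.
(c) Not entailed — Felix spilled the milk, not the manuscript; the manuscript belongs to the writing event.
(d) Not entailed — dropping 'gracefully' under negation is not valid — the original leaves open that Felix translated the letter some other way.
(e) Not entailed — Omar wrote the manuscript, not the flask; the flask belongs to the draining event.

(a), (b)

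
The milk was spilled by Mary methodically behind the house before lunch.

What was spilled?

'the milk' marks the patient of the spilling event.

the milk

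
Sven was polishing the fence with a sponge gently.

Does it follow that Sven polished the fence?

'polish' is atelic; if Sven was polishing the fence, then Sven polished the fence (for some time).

yes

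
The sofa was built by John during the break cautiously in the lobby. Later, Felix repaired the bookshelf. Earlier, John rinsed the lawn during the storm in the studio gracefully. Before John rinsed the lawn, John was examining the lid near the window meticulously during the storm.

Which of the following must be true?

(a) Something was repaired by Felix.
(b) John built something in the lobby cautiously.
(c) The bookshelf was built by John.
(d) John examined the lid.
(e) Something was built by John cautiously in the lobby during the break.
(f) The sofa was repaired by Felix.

(a) Entailed — every conjunct here is already in the original repairing event.
(b) Entailed — this follows by dropping conjuncts from the building event's description.
(c) Not entailed — John built the sofa, not the bookshelf; the bookshelf belongs to the repairing event.
(d) Entailed — 'examine' is an activity; 'was examining' entails that some examining happened, so 'examined' holds.
(e) Entailed — the original entails any weakening of itself; this just generalizes the patient.
(f) Not entailed — Felix repaired the bookshelf, not the sofa; the sofa belongs to the building event.

(a), (b), (d), (e)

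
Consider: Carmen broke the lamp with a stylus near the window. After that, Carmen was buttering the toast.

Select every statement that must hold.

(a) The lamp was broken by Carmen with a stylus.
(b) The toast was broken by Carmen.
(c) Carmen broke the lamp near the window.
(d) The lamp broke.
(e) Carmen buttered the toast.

(a) Entailed — this follows by dropping conjuncts from the breaking event's description.
(b) Not entailed — Carmen broke the lamp, not the toast; the toast belongs to the buttering event.
(c) Entailed — every conjunct here is already in the original breaking event.
(d) Entailed — 'Carmen broke the lamp' is causative; it entails the inchoative 'the lamp broke'.
(e) Not entailed — 'was buttering' is progressive on an accomplishment; it does not entail the completed 'buttered'.

(a), (c), (d)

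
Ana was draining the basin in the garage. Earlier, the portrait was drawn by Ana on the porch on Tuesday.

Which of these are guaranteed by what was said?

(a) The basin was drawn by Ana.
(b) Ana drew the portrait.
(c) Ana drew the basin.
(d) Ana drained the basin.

(a) Not entailed — Ana drew the portrait, not the basin; the basin belongs to the draining event.
(b) Entailed — this follows by dropping conjuncts from the drawing event's description.
(c) Not entailed — Ana drew the portrait, not the basin; the basin belongs to the draining event.
(d) Not entailed — 'was draining' is progressive on an accomplishment; it does not entail the completed 'drained'.

(b)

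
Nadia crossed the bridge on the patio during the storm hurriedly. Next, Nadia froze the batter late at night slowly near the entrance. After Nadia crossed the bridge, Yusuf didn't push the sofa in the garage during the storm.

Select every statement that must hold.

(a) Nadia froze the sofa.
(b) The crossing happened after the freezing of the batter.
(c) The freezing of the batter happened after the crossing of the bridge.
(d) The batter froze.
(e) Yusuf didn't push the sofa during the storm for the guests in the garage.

(a) Not entailed — Nadia froze the batter, not the sofa; the sofa belongs to the pushing event.
(b) Not entailed — the narrative places the crossing before the freezing, not after.
(c) Entailed — the narrative places the crossing before the freezing.
(d) Entailed — 'Nadia froze the batter' is causative; it entails the inchoative 'the batter froze'.
(e) Entailed — under negation, adding a further restriction is entailed: if no such pushing event occurred, none occurred for the guests either.

(c), (d), (e)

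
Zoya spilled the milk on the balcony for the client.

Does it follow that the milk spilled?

'Zoya spilled the milk' is the causative; it entails the inchoative 'the milk spilled'.

yes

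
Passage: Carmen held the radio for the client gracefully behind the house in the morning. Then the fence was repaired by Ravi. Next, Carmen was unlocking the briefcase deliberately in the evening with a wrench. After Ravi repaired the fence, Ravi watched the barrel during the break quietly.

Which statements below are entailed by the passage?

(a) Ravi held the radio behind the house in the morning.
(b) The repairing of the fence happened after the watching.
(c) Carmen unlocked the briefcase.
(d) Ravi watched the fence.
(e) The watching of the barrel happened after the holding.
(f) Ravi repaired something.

(e), (f)

(a) Not entailed — the passage has Carmen holding the radio, not Ravi.
(b) Not entailed — the narrative places the repairing before the watching, not after.
(c) Not entailed — 'was unlocking' is progressive on an accomplishment; it does not entail the completed 'unlocked'.
(d) Not entailed — Ravi watched the barrel, not the fence; the fence belongs to the repairing event.
(e) Entailed — the narrative places the holding before the watching.
(f) Entailed — every conjunct here is already in the original repairing event.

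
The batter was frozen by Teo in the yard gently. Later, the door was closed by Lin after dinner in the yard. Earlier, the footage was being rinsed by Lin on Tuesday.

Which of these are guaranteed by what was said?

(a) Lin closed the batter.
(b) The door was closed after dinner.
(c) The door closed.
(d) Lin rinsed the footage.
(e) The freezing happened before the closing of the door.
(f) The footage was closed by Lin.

(a) Not entailed — Lin closed the door, not the batter; the batter belongs to the freezing event.
(b) Entailed — every conjunct here is already in the original closing event.
(c) Entailed — 'Lin closed the door' is causative; it entails the inchoative 'the door closed'.
(d) Entailed — 'rinse' is an activity; 'was rinsing' entails that some rinsing happened, so 'rinsed' holds.
(e) Entailed — the narrative places the freezing before the closing.
(f) Not entailed — Lin closed the door, not the footage; the footage belongs to the rinsing event.

(b), (c), (d), (e)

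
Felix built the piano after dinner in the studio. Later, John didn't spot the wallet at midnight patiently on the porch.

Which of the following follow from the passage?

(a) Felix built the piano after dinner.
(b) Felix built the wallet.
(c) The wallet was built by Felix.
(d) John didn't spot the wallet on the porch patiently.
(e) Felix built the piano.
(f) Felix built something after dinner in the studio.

(a), (e), (f)

(a) Entailed — dropping 'in the studio' leaves a sub-description the original still satisfies.
(b) Not entailed — Felix built the piano, not the wallet; the wallet belongs to the spotting event.
(c) Not entailed — Felix built the piano, not the wallet; the wallet belongs to the spotting event.
(d) Not entailed — dropping 'at midnight' under negation is not valid — the original leaves open that John spotted the wallet some other way.
(e) Entailed — this follows by dropping conjuncts from the building event's description.
(f) Entailed — this follows by dropping conjuncts from the building event's description.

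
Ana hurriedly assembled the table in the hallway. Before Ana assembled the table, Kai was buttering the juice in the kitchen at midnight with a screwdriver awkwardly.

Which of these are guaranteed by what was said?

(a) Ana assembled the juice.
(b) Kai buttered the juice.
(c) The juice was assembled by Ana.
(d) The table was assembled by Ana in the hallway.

(a) Not entailed — Ana assembled the table, not the juice; the juice belongs to the buttering event.
(b) Not entailed — 'was buttering' is progressive on an accomplishment; it does not entail the completed 'buttered'.
(c) Not entailed — Ana assembled the table, not the juice; the juice belongs to the buttering event.
(d) Entailed — every conjunct here is already in the original assembling event.

(d)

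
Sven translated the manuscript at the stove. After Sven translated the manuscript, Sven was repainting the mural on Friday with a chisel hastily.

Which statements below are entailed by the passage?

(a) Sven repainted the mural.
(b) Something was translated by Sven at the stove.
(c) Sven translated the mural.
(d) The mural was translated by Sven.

(a) Not entailed — 'was repainting' is progressive on an accomplishment; it does not entail the completed 'repainted'.
(b) Entailed — this follows by dropping conjuncts from the translating event's description.
(c) Not entailed — Sven translated the manuscript, not the mural; the mural belongs to the repainting event.
(d) Not entailed — Sven translated the manuscript, not the mural; the mural belongs to the repainting event.

(b)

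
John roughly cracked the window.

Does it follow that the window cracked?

yes

'John cracked the window' is the causative; it entails the inchoative 'the window cracked'.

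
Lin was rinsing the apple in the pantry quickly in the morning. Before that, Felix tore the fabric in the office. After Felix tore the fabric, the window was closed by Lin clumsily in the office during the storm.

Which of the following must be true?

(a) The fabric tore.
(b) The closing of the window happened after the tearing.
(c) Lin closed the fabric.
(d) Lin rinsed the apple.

(a) Entailed — 'Felix tore the fabric' is causative; it entails the inchoative 'the fabric tore'.
(b) Entailed — the narrative places the tearing before the closing.
(c) Not entailed — Lin closed the window, not the fabric; the fabric belongs to the tearing event.
(d) Entailed — 'rinse' is an activity; 'was rinsing' entails that some rinsing happened, so 'rinsed' holds.

(a), (b), (d)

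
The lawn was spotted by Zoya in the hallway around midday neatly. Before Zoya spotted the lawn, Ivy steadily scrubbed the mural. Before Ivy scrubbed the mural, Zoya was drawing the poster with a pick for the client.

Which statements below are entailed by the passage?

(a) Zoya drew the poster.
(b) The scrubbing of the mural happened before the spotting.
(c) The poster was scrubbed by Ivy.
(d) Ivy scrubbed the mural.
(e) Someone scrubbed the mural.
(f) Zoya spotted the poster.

(a) Not entailed — 'was drawing' is progressive on an accomplishment; it does not entail the completed 'drew'.
(b) Entailed — the narrative places the scrubbing before the spotting.
(c) Not entailed — Ivy scrubbed the mural, not the poster; the poster belongs to the drawing event.
(d) Entailed — this follows by dropping conjuncts from the scrubbing event's description.
(e) Entailed — this follows by dropping conjuncts from the scrubbing event's description.
(f) Not entailed — Zoya spotted the lawn, not the poster; the poster belongs to the drawing event.

(b), (d), (e)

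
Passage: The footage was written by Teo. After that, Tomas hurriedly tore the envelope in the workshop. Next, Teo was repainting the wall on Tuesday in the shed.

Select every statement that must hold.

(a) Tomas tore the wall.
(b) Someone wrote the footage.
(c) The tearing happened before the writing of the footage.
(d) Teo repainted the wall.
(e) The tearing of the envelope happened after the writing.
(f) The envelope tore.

(a) Not entailed — Tomas tore the envelope, not the wall; the wall belongs to the repainting event.
(b) Entailed — this follows by dropping conjuncts from the writing event's description.
(c) Not entailed — the narrative places the writing before the tearing, not after.
(d) Not entailed — 'was repainting' is progressive on an accomplishment; it does not entail the completed 'repainted'.
(e) Entailed — the narrative places the writing before the tearing.
(f) Entailed — 'Tomas tore the envelope' is causative; it entails the inchoative 'the envelope tore'.

(b), (e), (f)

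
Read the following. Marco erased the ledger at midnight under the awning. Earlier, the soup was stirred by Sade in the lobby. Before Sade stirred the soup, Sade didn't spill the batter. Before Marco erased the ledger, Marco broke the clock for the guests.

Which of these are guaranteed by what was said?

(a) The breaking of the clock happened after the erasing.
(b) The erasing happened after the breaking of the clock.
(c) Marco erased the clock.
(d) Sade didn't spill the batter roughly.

(a) Not entailed — the narrative places the breaking before the erasing, not after.
(b) Entailed — the narrative places the breaking before the erasing.
(c) Not entailed — Marco erased the ledger, not the clock; the clock belongs to the breaking event.
(d) Entailed — under negation, adding a further restriction is entailed: if no such spilling event occurred, none occurred roughly either.

(b), (d)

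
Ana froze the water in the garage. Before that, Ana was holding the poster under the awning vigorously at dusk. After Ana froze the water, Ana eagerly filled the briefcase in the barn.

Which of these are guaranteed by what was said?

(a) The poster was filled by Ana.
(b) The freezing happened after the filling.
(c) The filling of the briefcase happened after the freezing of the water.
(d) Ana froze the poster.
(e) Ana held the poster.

(a) Not entailed — Ana filled the briefcase, not the poster; the poster belongs to the holding event.
(b) Not entailed — the narrative places the freezing before the filling, not after.
(c) Entailed — the narrative places the freezing before the filling.
(d) Not entailed — Ana froze the water, not the poster; the poster belongs to the holding event.
(e) Entailed — 'hold' is an activity; 'was holding' entails that some holding happened, so 'held' holds.

(c), (e)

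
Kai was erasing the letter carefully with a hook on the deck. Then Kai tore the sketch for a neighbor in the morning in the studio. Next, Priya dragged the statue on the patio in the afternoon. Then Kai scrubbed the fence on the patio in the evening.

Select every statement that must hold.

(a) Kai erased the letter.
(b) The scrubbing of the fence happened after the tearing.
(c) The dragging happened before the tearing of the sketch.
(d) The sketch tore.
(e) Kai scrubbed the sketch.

(a) Not entailed — 'was erasing' is progressive on an accomplishment; it does not entail the completed 'erased'.
(b) Entailed — the narrative places the tearing before the scrubbing.
(c) Not entailed — the narrative places the tearing before the dragging, not after.
(d) Entailed — 'Kai tore the sketch' is causative; it entails the inchoative 'the sketch tore'.
(e) Not entailed — Kai scrubbed the fence, not the sketch; the sketch belongs to the tearing event.

(b), (d)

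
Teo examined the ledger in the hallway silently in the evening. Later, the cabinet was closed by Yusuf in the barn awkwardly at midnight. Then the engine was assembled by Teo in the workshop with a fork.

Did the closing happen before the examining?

no

The narrative orders the examining before the closing.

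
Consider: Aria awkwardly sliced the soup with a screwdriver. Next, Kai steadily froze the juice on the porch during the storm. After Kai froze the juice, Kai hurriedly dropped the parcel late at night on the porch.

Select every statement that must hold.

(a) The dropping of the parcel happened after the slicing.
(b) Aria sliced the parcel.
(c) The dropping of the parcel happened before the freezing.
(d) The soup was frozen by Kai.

(a) Entailed — the narrative places the slicing before the dropping.
(b) Not entailed — Aria sliced the soup, not the parcel; the parcel belongs to the dropping event.
(c) Not entailed — the narrative places the freezing before the dropping, not after.
(d) Not entailed — Kai froze the juice, not the soup; the soup belongs to the slicing event.

(a)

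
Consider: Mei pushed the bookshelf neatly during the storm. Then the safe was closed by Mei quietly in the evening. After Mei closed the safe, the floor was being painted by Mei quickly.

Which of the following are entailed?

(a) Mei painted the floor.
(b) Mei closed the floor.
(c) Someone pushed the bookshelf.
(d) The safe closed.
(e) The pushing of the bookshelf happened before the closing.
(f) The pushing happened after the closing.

(a) Not entailed — 'was painting' is progressive on an accomplishment; it does not entail the completed 'painted'.
(b) Not entailed — Mei closed the safe, not the floor; the floor belongs to the painting event.
(c) Entailed — this follows by dropping conjuncts from the pushing event's description.
(d) Entailed — 'Mei closed the safe' is causative; it entails the inchoative 'the safe closed'.
(e) Entailed — the narrative places the pushing before the closing.
(f) Not entailed — the narrative places the pushing before the closing, not after.

(c), (d), (e)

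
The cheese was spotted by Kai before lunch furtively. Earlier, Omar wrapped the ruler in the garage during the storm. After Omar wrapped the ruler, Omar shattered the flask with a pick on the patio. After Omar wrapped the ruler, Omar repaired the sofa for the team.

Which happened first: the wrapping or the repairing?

The connectives place the wrapping before the repairing.

the wrapping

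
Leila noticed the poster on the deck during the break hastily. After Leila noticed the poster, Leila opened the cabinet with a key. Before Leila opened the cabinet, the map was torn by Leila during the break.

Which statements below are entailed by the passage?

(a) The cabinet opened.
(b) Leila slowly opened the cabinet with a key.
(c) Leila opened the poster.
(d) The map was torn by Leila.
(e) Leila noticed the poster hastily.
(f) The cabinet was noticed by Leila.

(a) Entailed — 'Leila opened the cabinet' is causative; it entails the inchoative 'the cabinet opened'.
(b) Not entailed — 'slowly' adds information not in the original event.
(c) Not entailed — Leila opened the cabinet, not the poster; the poster belongs to the noticing event.
(d) Entailed — the original entails any weakening of itself; this just drops 'during the break'.
(e) Entailed — the original entails any weakening of itself; this just drops 'on the deck', 'during the break'.
(f) Not entailed — Leila noticed the poster, not the cabinet; the cabinet belongs to the opening event.

(a), (d), (e)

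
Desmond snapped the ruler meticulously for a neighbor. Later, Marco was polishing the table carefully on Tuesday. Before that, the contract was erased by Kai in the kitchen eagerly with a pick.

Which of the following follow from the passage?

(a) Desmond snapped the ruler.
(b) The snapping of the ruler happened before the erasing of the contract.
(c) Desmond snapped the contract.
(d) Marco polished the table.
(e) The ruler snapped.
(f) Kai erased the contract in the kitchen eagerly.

(a) Entailed — dropping 'for a neighbor', 'meticulously' leaves a sub-description the original still satisfies.
(b) Not entailed — the narrative doesn't order the snapping relative to the erasing.
(c) Not entailed — Desmond snapped the ruler, not the contract; the contract belongs to the erasing event.
(d) Entailed — 'polish' is an activity; 'was polishing' entails that some polishing happened, so 'polished' holds.
(e) Entailed — 'Desmond snapped the ruler' is causative; it entails the inchoative 'the ruler snapped'.
(f) Entailed — this follows by dropping conjuncts from the erasing event's description.

(a), (d), (e), (f)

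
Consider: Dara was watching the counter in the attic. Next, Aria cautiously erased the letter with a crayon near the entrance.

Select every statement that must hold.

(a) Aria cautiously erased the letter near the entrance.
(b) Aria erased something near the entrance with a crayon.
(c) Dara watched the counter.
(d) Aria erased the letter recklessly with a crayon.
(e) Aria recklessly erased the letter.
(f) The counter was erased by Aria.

(a) Entailed — this follows by dropping conjuncts from the erasing event's description.
(b) Entailed — every conjunct here is already in the original erasing event.
(c) Entailed — 'watch' is an activity; 'was watching' entails that some watching happened, so 'watched' holds.
(d) Not entailed — 'recklessly' adds a manner not in (and inconsistent with) the original.
(e) Not entailed — 'recklessly' adds a manner not in (and inconsistent with) the original.
(f) Not entailed — Aria erased the letter, not the counter; the counter belongs to the watching event.

(a), (b), (c)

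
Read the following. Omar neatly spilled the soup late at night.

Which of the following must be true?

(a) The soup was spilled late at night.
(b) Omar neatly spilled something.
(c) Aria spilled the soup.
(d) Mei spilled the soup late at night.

(a), (b)

(a) Entailed — dropping 'neatly' and generalizing the agent leaves a sub-description the original still satisfies.
(b) Entailed — every conjunct here is already in the original spilling event.
(c) Not entailed — the passage has Omar spilling the soup, not Aria.
(d) Not entailed — the passage has Omar spilling the soup, not Mei.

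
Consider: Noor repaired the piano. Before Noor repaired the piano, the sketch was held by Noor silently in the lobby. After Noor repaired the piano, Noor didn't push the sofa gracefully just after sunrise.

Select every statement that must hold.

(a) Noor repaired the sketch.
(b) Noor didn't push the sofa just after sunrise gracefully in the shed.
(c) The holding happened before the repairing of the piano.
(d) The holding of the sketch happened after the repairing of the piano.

(b), (c)

(a) Not entailed — Noor repaired the piano, not the sketch; the sketch belongs to the holding event.
(b) Entailed — under negation, adding a further restriction is entailed: if no such pushing event occurred, none occurred in the shed either.
(c) Entailed — the narrative places the holding before the repairing.
(d) Not entailed — the narrative places the holding before the repairing, not after.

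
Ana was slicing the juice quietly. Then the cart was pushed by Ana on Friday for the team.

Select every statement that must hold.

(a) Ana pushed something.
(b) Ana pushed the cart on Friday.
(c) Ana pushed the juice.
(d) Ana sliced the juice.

(a), (b)

(a) Entailed — every conjunct here is already in the original pushing event.
(b) Entailed — dropping 'for the team' leaves a sub-description the original still satisfies.
(c) Not entailed — Ana pushed the cart, not the juice; the juice belongs to the slicing event.
(d) Not entailed — 'was slicing' is progressive on an accomplishment; it does not entail the completed 'sliced'.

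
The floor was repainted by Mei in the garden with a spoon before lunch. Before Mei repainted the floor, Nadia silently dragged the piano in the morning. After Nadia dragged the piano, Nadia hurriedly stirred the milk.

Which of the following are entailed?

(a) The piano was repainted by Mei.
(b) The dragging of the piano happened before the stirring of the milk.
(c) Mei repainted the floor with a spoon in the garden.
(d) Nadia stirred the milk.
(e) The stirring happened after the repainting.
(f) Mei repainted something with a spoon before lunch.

(b), (c), (d), (f)

(a) Not entailed — Mei repainted the floor, not the piano; the piano belongs to the dragging event.
(b) Entailed — the narrative places the dragging before the stirring.
(c) Entailed — the original entails any weakening of itself; this just drops 'before lunch'.
(d) Entailed — dropping 'hurriedly' leaves a sub-description the original still satisfies.
(e) Not entailed — the narrative doesn't order the repainting relative to the stirring.
(f) Entailed — dropping 'in the garden' and generalizing the patient leaves a sub-description the original still satisfies.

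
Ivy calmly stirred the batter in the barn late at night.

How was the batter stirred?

'calmly' marks the manner of the stirring event.

calmly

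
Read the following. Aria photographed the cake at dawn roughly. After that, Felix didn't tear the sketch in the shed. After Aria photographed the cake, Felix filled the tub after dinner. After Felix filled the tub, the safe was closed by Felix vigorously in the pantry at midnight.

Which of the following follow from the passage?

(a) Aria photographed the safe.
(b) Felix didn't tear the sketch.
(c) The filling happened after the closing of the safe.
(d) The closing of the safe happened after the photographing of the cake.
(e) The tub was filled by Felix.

(a) Not entailed — Aria photographed the cake, not the safe; the safe belongs to the closing event.
(b) Not entailed — dropping 'in the shed' under negation is not valid — the original leaves open that Felix tore the sketch some other way.
(c) Not entailed — the narrative places the filling before the closing, not after.
(d) Entailed — the narrative places the photographing before the closing.
(e) Entailed — this follows by dropping conjuncts from the filling event's description.

(d), (e)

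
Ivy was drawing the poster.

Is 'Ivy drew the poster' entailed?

no

'was drawing' is progressive; for an accomplishment like 'draw the poster', it doesn't entail completion.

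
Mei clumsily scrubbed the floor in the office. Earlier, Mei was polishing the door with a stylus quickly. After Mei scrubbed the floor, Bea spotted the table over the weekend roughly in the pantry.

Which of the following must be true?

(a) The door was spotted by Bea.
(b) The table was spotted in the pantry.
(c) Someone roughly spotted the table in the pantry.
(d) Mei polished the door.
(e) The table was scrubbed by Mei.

(b), (c), (d)

(a) Not entailed — Bea spotted the table, not the door; the door belongs to the polishing event.
(b) Entailed — the original entails any weakening of itself; this just drops 'over the weekend', 'roughly' and generalizes the agent.
(c) Entailed — the original entails any weakening of itself; this just drops 'over the weekend' and generalizes the agent.
(d) Entailed — 'polish' is an activity; 'was polishing' entails that some polishing happened, so 'polished' holds.
(e) Not entailed — Mei scrubbed the floor, not the table; the table belongs to the spotting event.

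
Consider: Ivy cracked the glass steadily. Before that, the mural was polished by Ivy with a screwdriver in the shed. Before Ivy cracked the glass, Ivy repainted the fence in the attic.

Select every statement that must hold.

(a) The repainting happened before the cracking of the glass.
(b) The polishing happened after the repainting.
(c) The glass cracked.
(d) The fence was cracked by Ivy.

(a) Entailed — the narrative places the repainting before the cracking.
(b) Not entailed — the narrative doesn't order the repainting relative to the polishing.
(c) Entailed — 'Ivy cracked the glass' is causative; it entails the inchoative 'the glass cracked'.
(d) Not entailed — Ivy cracked the glass, not the fence; the fence belongs to the repainting event.

(a), (c)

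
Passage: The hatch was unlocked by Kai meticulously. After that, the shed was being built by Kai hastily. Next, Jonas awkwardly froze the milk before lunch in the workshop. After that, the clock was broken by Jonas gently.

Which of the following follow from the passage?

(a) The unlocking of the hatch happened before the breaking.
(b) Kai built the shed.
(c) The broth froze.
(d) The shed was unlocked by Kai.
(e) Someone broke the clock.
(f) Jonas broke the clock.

(a) Entailed — the narrative places the unlocking before the breaking.
(b) Not entailed — 'was building' is progressive on an accomplishment; it does not entail the completed 'built'.
(c) Not entailed — the milk is what froze, not the broth.
(d) Not entailed — Kai unlocked the hatch, not the shed; the shed belongs to the building event.
(e) Entailed — the original entails any weakening of itself; this just drops 'gently' and generalizes the agent.
(f) Entailed — every conjunct here is already in the original breaking event.

(a), (e), (f)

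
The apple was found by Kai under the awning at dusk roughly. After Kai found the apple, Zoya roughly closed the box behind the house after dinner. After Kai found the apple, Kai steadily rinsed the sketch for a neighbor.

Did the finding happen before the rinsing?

yes

The narrative orders the finding before the rinsing.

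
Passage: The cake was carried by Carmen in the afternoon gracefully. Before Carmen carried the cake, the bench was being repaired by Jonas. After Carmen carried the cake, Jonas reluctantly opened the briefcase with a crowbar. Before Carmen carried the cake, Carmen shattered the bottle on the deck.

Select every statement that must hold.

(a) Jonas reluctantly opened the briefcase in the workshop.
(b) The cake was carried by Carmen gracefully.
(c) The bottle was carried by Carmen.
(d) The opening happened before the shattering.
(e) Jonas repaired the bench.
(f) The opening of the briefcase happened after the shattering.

(a) Not entailed — 'in the workshop' adds information not in the original event.
(b) Entailed — every conjunct here is already in the original carrying event.
(c) Not entailed — Carmen carried the cake, not the bottle; the bottle belongs to the shattering event.
(d) Not entailed — the narrative places the shattering before the opening, not after.
(e) Not entailed — 'was repairing' is progressive on an accomplishment; it does not entail the completed 'repaired'.
(f) Entailed — the narrative places the shattering before the opening.

(b), (f)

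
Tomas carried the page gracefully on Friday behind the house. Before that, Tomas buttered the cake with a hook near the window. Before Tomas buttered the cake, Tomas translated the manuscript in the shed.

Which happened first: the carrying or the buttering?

The connectives place the buttering before the carrying.

the buttering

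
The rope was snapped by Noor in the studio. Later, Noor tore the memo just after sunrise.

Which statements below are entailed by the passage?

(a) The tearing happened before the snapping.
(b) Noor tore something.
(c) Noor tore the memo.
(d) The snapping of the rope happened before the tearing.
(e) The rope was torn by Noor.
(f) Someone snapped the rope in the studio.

(a) Not entailed — the narrative places the snapping before the tearing, not after.
(b) Entailed — every conjunct here is already in the original tearing event.
(c) Entailed — this follows by dropping conjuncts from the tearing event's description.
(d) Entailed — the narrative places the snapping before the tearing.
(e) Not entailed — Noor tore the memo, not the rope; the rope belongs to the snapping event.
(f) Entailed — generalizing the agent leaves a sub-description the original still satisfies.

(b), (c), (d), (f)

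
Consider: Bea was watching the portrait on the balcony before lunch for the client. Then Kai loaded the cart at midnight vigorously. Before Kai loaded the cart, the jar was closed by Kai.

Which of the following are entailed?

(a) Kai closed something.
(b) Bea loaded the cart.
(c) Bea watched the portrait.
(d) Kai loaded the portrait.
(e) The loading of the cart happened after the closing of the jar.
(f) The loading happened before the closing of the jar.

(a), (c), (e)

(a) Entailed — every conjunct here is already in the original closing event.
(b) Not entailed — the passage has Kai loading the cart, not Bea.
(c) Entailed — 'watch' is an activity; 'was watching' entails that some watching happened, so 'watched' holds.
(d) Not entailed — Kai loaded the cart, not the portrait; the portrait belongs to the watching event.
(e) Entailed — the narrative places the closing before the loading.
(f) Not entailed — the narrative places the closing before the loading, not after.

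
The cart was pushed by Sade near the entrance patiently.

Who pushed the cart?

Sade

'Sade' marks the agent of the pushing event.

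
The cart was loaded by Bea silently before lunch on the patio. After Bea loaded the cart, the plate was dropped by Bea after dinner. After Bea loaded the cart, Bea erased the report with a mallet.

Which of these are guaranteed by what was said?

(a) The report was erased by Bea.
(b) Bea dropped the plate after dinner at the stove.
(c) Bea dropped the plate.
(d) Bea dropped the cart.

(a) Entailed — dropping 'with a mallet' leaves a sub-description the original still satisfies.
(b) Not entailed — 'at the stove' adds information not in the original event.
(c) Entailed — the original entails any weakening of itself; this just drops 'after dinner'.
(d) Not entailed — Bea dropped the plate, not the cart; the cart belongs to the loading event.

(a), (c)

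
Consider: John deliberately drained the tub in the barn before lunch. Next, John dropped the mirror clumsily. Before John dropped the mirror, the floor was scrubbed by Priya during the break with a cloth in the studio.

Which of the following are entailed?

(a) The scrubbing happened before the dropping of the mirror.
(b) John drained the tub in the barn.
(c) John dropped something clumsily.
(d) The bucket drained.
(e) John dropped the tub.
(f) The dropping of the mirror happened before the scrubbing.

(a) Entailed — the narrative places the scrubbing before the dropping.
(b) Entailed — dropping 'before lunch', 'deliberately' leaves a sub-description the original still satisfies.
(c) Entailed — generalizing the patient leaves a sub-description the original still satisfies.
(d) Not entailed — the tub is what drained, not the bucket.
(e) Not entailed — John dropped the mirror, not the tub; the tub belongs to the draining event.
(f) Not entailed — the narrative places the scrubbing before the dropping, not after.

(a), (b), (c)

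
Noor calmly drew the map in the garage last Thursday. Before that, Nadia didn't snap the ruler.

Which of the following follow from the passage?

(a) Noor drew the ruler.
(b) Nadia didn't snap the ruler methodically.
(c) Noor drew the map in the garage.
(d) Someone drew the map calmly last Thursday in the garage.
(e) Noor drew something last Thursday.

(b), (c), (d), (e)

(a) Not entailed — Noor drew the map, not the ruler; the ruler belongs to the snapping event.
(b) Entailed — under negation, adding a further restriction is entailed: if no such snapping event occurred, none occurred methodically either.
(c) Entailed — this follows by dropping conjuncts from the drawing event's description.
(d) Entailed — every conjunct here is already in the original drawing event.
(e) Entailed — the original entails any weakening of itself; this just drops 'calmly', 'in the garage' and generalizes the patient.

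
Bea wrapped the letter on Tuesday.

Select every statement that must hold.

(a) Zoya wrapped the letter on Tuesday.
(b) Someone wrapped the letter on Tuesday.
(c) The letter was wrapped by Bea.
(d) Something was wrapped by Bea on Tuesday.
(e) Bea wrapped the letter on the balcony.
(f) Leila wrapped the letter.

(a) Not entailed — the passage has Bea wrapping the letter, not Zoya.
(b) Entailed — this follows by dropping conjuncts from the wrapping event's description.
(c) Entailed — dropping 'on Tuesday' leaves a sub-description the original still satisfies.
(d) Entailed — the original entails any weakening of itself; this just generalizes the patient.
(e) Not entailed — 'on the balcony' adds information not in the original event.
(f) Not entailed — the passage has Bea wrapping the letter, not Leila.

(b), (c), (d)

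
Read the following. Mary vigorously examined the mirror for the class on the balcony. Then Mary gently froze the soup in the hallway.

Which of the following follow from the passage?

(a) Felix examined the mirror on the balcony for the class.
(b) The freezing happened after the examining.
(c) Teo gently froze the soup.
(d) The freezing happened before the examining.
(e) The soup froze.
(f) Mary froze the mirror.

(a) Not entailed — the passage has Mary examining the mirror, not Felix.
(b) Entailed — the narrative places the examining before the freezing.
(c) Not entailed — the passage has Mary freezing the soup, not Teo.
(d) Not entailed — the narrative places the examining before the freezing, not after.
(e) Entailed — 'Mary froze the soup' is causative; it entails the inchoative 'the soup froze'.
(f) Not entailed — Mary froze the soup, not the mirror; the mirror belongs to the examining event.

(b), (e)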